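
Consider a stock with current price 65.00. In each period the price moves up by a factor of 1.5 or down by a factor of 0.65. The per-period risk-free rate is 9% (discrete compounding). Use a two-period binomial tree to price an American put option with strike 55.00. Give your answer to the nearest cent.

Risk-neutral probability p = (1 + 0.09 − 0.65)/(1.5 − 0.65) = 0.4400/0.8500 = 0.5176
Terminal stock prices: S_uu = 146.2, S_ud = 63.38, S_dd = 27.46
Terminal payoffs (K − S): max(-91.25, 0) = 0, max(-8.375, 0) = 0, max(27.54, 0) = 27.54
Node u (S = 97.5): continuation = 1/1.09·[0.5176·0.0000 + 0.4824·0.0000] = 0.0000; exercise value = 0.0000 ≤ continuation, so V_u = 0.0000
Node d (S = 42.25): continuation = 1/1.09·[0.5176·0.0000 + 0.4824·27.5375] = 12.1860; exercise value = 12.7500 > continuation, so V_d = 12.7500 (exercise)
Node 0 (S = 65): continuation = 1/1.09·[0.5176·0.0000 + 0.4824·12.7500] = 5.6422; exercise value = 0.0000 ≤ continuation, so V_0 = 5.6422

5.64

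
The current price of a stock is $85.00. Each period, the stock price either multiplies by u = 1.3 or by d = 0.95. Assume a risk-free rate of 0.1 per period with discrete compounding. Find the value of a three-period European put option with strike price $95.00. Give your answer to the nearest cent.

$3.10

Risk-neutral probability p = (1 + 0.1 − 0.95)/(1.3 − 0.95) = 0.1500/0.3500 = 0.4286
Terminal stock prices: S_uuu = 186.7, S_uud = 136.5, S_udd = 99.73, S_ddd = 72.88
Terminal payoffs (K − S): max(-91.75, 0) = 0, max(-41.47, 0) = 0, max(-4.726, 0) = 0, max(22.12, 0) = 22.12
Node uu (S = 143.7): V_uu = 1/1.1·[0.4286·0.0000 + 0.5714·0.0000] = 0.0000
Node ud (S = 105): V_ud = 1/1.1·[0.4286·0.0000 + 0.5714·0.0000] = 0.0000
Node dd (S = 76.71): V_dd = 1/1.1·[0.4286·0.0000 + 0.5714·22.1231] = 11.4925
Node u (S = 110.5): V_u = 1/1.1·[0.4286·0.0000 + 0.5714·0.0000] = 0.0000
Node d (S = 80.75): V_d = 1/1.1·[0.4286·0.0000 + 0.5714·11.4925] = 5.9701
Node 0 (S = 85): V_0 = 1/1.1·[0.4286·0.0000 + 0.5714·5.9701] = 3.1014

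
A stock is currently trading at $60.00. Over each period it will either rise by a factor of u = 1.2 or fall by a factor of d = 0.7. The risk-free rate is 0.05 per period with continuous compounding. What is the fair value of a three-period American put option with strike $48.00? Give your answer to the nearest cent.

Risk-neutral probability p = (e^0.05 − 0.7)/(1.2 − 0.7) = 0.3513/0.5000 = 0.7025
Terminal stock prices: S_uuu = 103.7, S_uud = 60.48, S_udd = 35.28, S_ddd = 20.58
Terminal payoffs (K − S): max(-55.68, 0) = 0, max(-12.48, 0) = 0, max(12.72, 0) = 12.72, max(27.42, 0) = 27.42
Node uu (S = 86.4): continuation = e^(−0.05)·[0.7025·0.0000 + 0.2975·0.0000] = 0.0000; exercise value = 0.0000 ≤ continuation, so V_uu = 0.0000
Node ud (S = 50.4): continuation = e^(−0.05)·[0.7025·0.0000 + 0.2975·12.7200] = 3.5991; exercise value = 0.0000 ≤ continuation, so V_ud = 3.5991
Node dd (S = 29.4): continuation = e^(−0.05)·[0.7025·12.7200 + 0.2975·27.4200] = 16.2590; exercise value = 18.6000 > continuation, so V_dd = 18.6000 (exercise)
Node u (S = 72): continuation = e^(−0.05)·[0.7025·0.0000 + 0.2975·3.5991] = 1.0184; exercise value = 0.0000 ≤ continuation, so V_u = 1.0184
Node d (S = 42): continuation = e^(−0.05)·[0.7025·3.5991 + 0.2975·18.6000] = 7.6681; exercise value = 6.0000 ≤ continuation, so V_d = 7.6681
Node 0 (S = 60): continuation = e^(−0.05)·[0.7025·1.0184 + 0.2975·7.6681] = 2.8503; exercise value = 0.0000 ≤ continuation, so V_0 = 2.8503

$2.85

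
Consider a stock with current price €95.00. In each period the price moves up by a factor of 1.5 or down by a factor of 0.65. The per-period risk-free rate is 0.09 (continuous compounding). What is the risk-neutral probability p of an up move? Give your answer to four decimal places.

p = 0.5226

Risk-neutral probability p = (e^0.09 − 0.65)/(1.5 − 0.65) = 0.4442/0.8500 = 0.5226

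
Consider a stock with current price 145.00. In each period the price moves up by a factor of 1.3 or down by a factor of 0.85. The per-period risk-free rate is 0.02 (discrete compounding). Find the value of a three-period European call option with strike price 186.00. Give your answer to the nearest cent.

Risk-neutral probability p = (1 + 0.02 − 0.85)/(1.3 − 0.85) = 0.1700/0.4500 = 0.3778
Terminal stock prices: S_uuu = 318.6, S_uud = 208.3, S_udd = 136.2, S_ddd = 89.05
Terminal payoffs (S − K): max(132.6, 0) = 132.6, max(22.29, 0) = 22.29, max(-49.81, 0) = 0, max(-96.95, 0) = 0
Node uu (S = 245.1): V_uu = 1/1.02·[0.3778·132.5650 + 0.6222·22.2925] = 62.6971
Node ud (S = 160.2): V_ud = 1/1.02·[0.3778·22.2925 + 0.6222·0.0000] = 8.2565
Node dd (S = 104.8): V_dd = 1/1.02·[0.3778·0.0000 + 0.6222·0.0000] = 0.0000
Node u (S = 188.5): V_u = 1/1.02·[0.3778·62.6971 + 0.6222·8.2565] = 28.2578
Node d (S = 123.2): V_d = 1/1.02·[0.3778·8.2565 + 0.6222·0.0000] = 3.0580
Node 0 (S = 145): V_0 = 1/1.02·[0.3778·28.2578 + 0.6222·3.0580] = 12.3313

12.33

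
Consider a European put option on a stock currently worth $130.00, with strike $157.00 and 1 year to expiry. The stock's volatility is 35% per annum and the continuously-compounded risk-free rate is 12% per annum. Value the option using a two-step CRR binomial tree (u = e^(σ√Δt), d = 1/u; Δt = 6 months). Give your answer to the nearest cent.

$25.01

CRR parameters: u = e^(σ√Δt) = e^(0.35·√0.5) = 1.2808, d = 1/u = 0.7808
Per-period rate: rΔt = 0.12·0.5 = 0.06, so R = e^0.06 = 1.0618
Risk-neutral probability p = (e^0.06 − 0.7808)/(1.2808 − 0.7808) = 0.2811/0.5000 = 0.5621
Terminal stock prices: S_uu = 213.3, S_ud = 130, S_dd = 79.25
Terminal payoffs (K − S): max(-56.26, 0) = 0, max(27, 0) = 27, max(77.75, 0) = 77.75
Node u (S = 166.5): V_u = e^(−0.06)·[0.5621·0.0000 + 0.4379·27.0000] = 11.1347
Node d (S = 101.5): V_d = e^(−0.06)·[0.5621·27.0000 + 0.4379·77.7538] = 46.3582
Node 0 (S = 130): V_0 = e^(−0.06)·[0.5621·11.1347 + 0.4379·46.3582] = 25.0122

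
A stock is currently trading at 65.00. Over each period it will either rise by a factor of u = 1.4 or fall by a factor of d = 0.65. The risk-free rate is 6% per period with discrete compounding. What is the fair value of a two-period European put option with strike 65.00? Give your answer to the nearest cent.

Risk-neutral probability p = (1 + 0.06 − 0.65)/(1.4 − 0.65) = 0.4100/0.7500 = 0.5467
Terminal stock prices: S_uu = 127.4, S_ud = 59.15, S_dd = 27.46
Terminal payoffs (K − S): max(-62.4, 0) = 0, max(5.85, 0) = 5.85, max(37.54, 0) = 37.54
Node u (S = 91): V_u = 1/1.06·[0.5467·0.0000 + 0.4533·5.8500] = 2.5019
Node d (S = 42.25): V_d = 1/1.06·[0.5467·5.8500 + 0.4533·37.5375] = 19.0708
Node 0 (S = 65): V_0 = 1/1.06·[0.5467·2.5019 + 0.4533·19.0708] = 9.4463

9.45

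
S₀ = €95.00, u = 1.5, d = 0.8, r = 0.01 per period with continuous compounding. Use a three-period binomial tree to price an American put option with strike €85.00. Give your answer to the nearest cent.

Risk-neutral probability p = (e^0.01 − 0.8)/(1.5 − 0.8) = 0.2101/0.7000 = 0.3001
Terminal stock prices: S_uuu = 320.6, S_uud = 171, S_udd = 91.2, S_ddd = 48.64
Terminal payoffs (K − S): max(-235.6, 0) = 0, max(-86, 0) = 0, max(-6.2, 0) = 0, max(36.36, 0) = 36.36
Node uu (S = 213.8): continuation = e^(−0.01)·[0.3001·0.0000 + 0.6999·0.0000] = 0.0000; exercise value = 0.0000 ≤ continuation, so V_uu = 0.0000
Node ud (S = 114): continuation = e^(−0.01)·[0.3001·0.0000 + 0.6999·0.0000] = 0.0000; exercise value = 0.0000 ≤ continuation, so V_ud = 0.0000
Node dd (S = 60.8): continuation = e^(−0.01)·[0.3001·0.0000 + 0.6999·36.3600] = 25.1962; exercise value = 24.2000 ≤ continuation, so V_dd = 25.1962
Node u (S = 142.5): continuation = e^(−0.01)·[0.3001·0.0000 + 0.6999·0.0000] = 0.0000; exercise value = 0.0000 ≤ continuation, so V_u = 0.0000
Node d (S = 76): continuation = e^(−0.01)·[0.3001·0.0000 + 0.6999·25.1962] = 17.4600; exercise value = 9.0000 ≤ continuation, so V_d = 17.4600
Node 0 (S = 95): continuation = e^(−0.01)·[0.3001·0.0000 + 0.6999·17.4600] = 12.0992; exercise value = 0.0000 ≤ continuation, so V_0 = 12.0992

€12.10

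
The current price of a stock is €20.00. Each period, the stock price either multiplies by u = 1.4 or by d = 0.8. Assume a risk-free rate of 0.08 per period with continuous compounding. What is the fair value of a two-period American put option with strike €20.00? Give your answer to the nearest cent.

Risk-neutral probability p = (e^0.08 − 0.8)/(1.4 − 0.8) = 0.2833/0.6000 = 0.4721
Terminal stock prices: S_uu = 39.2, S_ud = 22.4, S_dd = 12.8
Terminal payoffs (K − S): max(-19.2, 0) = 0, max(-2.4, 0) = 0, max(7.2, 0) = 7.2
Node u (S = 28): continuation = e^(−0.08)·[0.4721·0.0000 + 0.5279·0.0000] = 0.0000; exercise value = 0.0000 ≤ continuation, so V_u = 0.0000
Node d (S = 16): continuation = e^(−0.08)·[0.4721·0.0000 + 0.5279·7.2000] = 3.5084; exercise value = 4.0000 > continuation, so V_d = 4.0000 (exercise)
Node 0 (S = 20): continuation = e^(−0.08)·[0.4721·0.0000 + 0.5279·4.0000] = 1.9491; exercise value = 0.0000 ≤ continuation, so V_0 = 1.9491

€1.95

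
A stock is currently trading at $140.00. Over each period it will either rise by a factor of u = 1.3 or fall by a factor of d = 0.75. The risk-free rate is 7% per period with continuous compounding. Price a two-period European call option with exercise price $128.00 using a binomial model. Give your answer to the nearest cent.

$36.05

Risk-neutral probability p = (e^0.07 − 0.75)/(1.3 − 0.75) = 0.3225/0.5500 = 0.5864
Terminal stock prices: S_uu = 236.6, S_ud = 136.5, S_dd = 78.75
Terminal payoffs (S − K): max(108.6, 0) = 108.6, max(8.5, 0) = 8.5, max(-49.25, 0) = 0
Node u (S = 182): V_u = e^(−0.07)·[0.5864·108.6000 + 0.4136·8.5000] = 62.6536
Node d (S = 105): V_d = e^(−0.07)·[0.5864·8.5000 + 0.4136·0.0000] = 4.6473
Node 0 (S = 140): V_0 = e^(−0.07)·[0.5864·62.6536 + 0.4136·4.6473] = 36.0472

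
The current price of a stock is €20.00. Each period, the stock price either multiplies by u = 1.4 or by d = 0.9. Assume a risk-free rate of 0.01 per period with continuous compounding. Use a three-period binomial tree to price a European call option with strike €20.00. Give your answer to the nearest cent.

€3.09

Risk-neutral probability p = (e^0.01 − 0.9)/(1.4 − 0.9) = 0.1101/0.5000 = 0.2201
Terminal stock prices: S_uuu = 54.88, S_uud = 35.28, S_udd = 22.68, S_ddd = 14.58
Terminal payoffs (S − K): max(34.88, 0) = 34.88, max(15.28, 0) = 15.28, max(2.68, 0) = 2.68, max(-5.42, 0) = 0
Node uu (S = 39.2): V_uu = e^(−0.01)·[0.2201·34.8800 + 0.7799·15.2800] = 19.3990
Node ud (S = 25.2): V_ud = e^(−0.01)·[0.2201·15.2800 + 0.7799·2.6800] = 5.3990
Node dd (S = 16.2): V_dd = e^(−0.01)·[0.2201·2.6800 + 0.7799·0.0000] = 0.5840
Node u (S = 28): V_u = e^(−0.01)·[0.2201·19.3990 + 0.7799·5.3990] = 8.3960
Node d (S = 18): V_d = e^(−0.01)·[0.2201·5.3990 + 0.7799·0.5840] = 1.6274
Node 0 (S = 20): V_0 = e^(−0.01)·[0.2201·8.3960 + 0.7799·1.6274] = 3.0862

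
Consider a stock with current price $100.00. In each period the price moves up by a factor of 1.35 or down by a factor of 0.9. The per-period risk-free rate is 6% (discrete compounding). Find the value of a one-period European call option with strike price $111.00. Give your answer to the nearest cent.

$8.05

Risk-neutral probability p = (1 + 0.06 − 0.9)/(1.35 − 0.9) = 0.1600/0.4500 = 0.3556
Terminal stock prices: S_u = 135, S_d = 90
Terminal payoffs (S − K): max(24, 0) = 24, max(-21, 0) = 0
Node 0 (S = 100): V_0 = 1/1.06·[0.3556·24.0000 + 0.6444·0.0000] = 8.0503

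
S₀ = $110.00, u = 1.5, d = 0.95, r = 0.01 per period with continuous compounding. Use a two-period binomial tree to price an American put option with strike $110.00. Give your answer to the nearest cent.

Risk-neutral probability p = (e^0.01 − 0.95)/(1.5 − 0.95) = 0.0601/0.5500 = 0.1092
Terminal stock prices: S_uu = 247.5, S_ud = 156.8, S_dd = 99.27
Terminal payoffs (K − S): max(-137.5, 0) = 0, max(-46.75, 0) = 0, max(10.73, 0) = 10.73
Node u (S = 165): continuation = e^(−0.01)·[0.1092·0.0000 + 0.8908·0.0000] = 0.0000; exercise value = 0.0000 ≤ continuation, so V_u = 0.0000
Node d (S = 104.5): continuation = e^(−0.01)·[0.1092·0.0000 + 0.8908·10.7250] = 9.4590; exercise value = 5.5000 ≤ continuation, so V_d = 9.4590
Node 0 (S = 110): continuation = e^(−0.01)·[0.1092·0.0000 + 0.8908·9.4590] = 8.3424; exercise value = 0.0000 ≤ continuation, so V_0 = 8.3424

$8.34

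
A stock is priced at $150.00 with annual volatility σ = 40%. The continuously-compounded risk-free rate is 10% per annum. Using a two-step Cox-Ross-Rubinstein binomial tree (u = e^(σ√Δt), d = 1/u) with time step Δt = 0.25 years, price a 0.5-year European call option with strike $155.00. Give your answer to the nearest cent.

CRR parameters: u = e^(σ√Δt) = e^(0.4·√0.25) = 1.2214, d = 1/u = 0.8187
Per-period rate: rΔt = 0.1·0.25 = 0.025, so R = e^0.025 = 1.0253
Risk-neutral probability p = (e^0.025 − 0.8187)/(1.2214 − 0.8187) = 0.2066/0.4027 = 0.5130
Terminal stock prices: S_uu = 223.8, S_ud = 150, S_dd = 100.5
Terminal payoffs (S − K): max(68.77, 0) = 68.77, max(-5, 0) = 0, max(-54.45, 0) = 0
Node u (S = 183.2): V_u = e^(−0.025)·[0.5130·68.7737 + 0.4870·0.0000] = 34.4121
Node d (S = 122.8): V_d = e^(−0.025)·[0.5130·0.0000 + 0.4870·0.0000] = 0.0000
Node 0 (S = 150): V_0 = e^(−0.025)·[0.5130·34.4121 + 0.4870·0.0000] = 17.2187

$17.22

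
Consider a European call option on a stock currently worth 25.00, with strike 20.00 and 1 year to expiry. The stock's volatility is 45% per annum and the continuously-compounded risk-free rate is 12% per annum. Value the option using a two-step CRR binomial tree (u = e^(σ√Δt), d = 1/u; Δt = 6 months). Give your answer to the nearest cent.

CRR parameters: u = e^(σ√Δt) = e^(0.45·√0.5) = 1.3746, d = 1/u = 0.7275
Per-period rate: rΔt = 0.12·0.5 = 0.06, so R = e^0.06 = 1.0618
Risk-neutral probability p = (e^0.06 − 0.7275)/(1.3746 − 0.7275) = 0.3344/0.6472 = 0.5167
Terminal stock prices: S_uu = 47.24, S_ud = 25, S_dd = 13.23
Terminal payoffs (S − K): max(27.24, 0) = 27.24, max(5, 0) = 5, max(-6.77, 0) = 0
Node u (S = 34.37): V_u = e^(−0.06)·[0.5167·27.2415 + 0.4833·5.0000] = 15.5309
Node d (S = 18.19): V_d = e^(−0.06)·[0.5167·5.0000 + 0.4833·0.0000] = 2.4329
Node 0 (S = 25): V_0 = e^(−0.06)·[0.5167·15.5309 + 0.4833·2.4329] = 8.6643

8.66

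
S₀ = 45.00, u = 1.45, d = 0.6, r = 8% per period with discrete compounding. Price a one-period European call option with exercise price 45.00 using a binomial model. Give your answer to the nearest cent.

10.59

Risk-neutral probability p = (1 + 0.08 − 0.6)/(1.45 − 0.6) = 0.4800/0.8500 = 0.5647
Terminal stock prices: S_u = 65.25, S_d = 27
Terminal payoffs (S − K): max(20.25, 0) = 20.25, max(-18, 0) = 0
Node 0 (S = 45): V_0 = 1/1.08·[0.5647·20.2500 + 0.4353·0.0000] = 10.5882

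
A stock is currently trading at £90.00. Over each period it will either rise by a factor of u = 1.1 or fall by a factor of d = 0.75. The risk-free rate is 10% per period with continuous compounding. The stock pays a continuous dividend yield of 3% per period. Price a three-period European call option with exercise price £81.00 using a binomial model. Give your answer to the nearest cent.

Per-period risk-free factor R = e^0.1 = 1.1052; dividend-adjusted growth = e^(0.1−0.03) = 1.0725.
Risk-neutral probability p = (1.0725 − 0.75)/(1.1 − 0.75) = 0.3225/0.3500 = 0.9215
Terminal stock prices: S_uuu = 119.8, S_uud = 81.68, S_udd = 55.69, S_ddd = 37.97
Terminal payoffs (S − K): max(38.79, 0) = 38.79, max(0.675, 0) = 0.675, max(-25.31, 0) = 0, max(-43.03, 0) = 0
Node uu (S = 108.9): V_uu = e^(−0.1)·[0.9215·38.7900 + 0.0785·0.6750] = 32.3897
Node ud (S = 74.25): V_ud = e^(−0.1)·[0.9215·0.6750 + 0.0785·0.0000] = 0.5628
Node dd (S = 50.62): V_dd = e^(−0.1)·[0.9215·0.0000 + 0.0785·0.0000] = 0.0000
Node u (S = 99): V_u = e^(−0.1)·[0.9215·32.3897 + 0.0785·0.5628] = 27.0454
Node d (S = 67.5): V_d = e^(−0.1)·[0.9215·0.5628 + 0.0785·0.0000] = 0.4692
Node 0 (S = 90): V_0 = e^(−0.1)·[0.9215·27.0454 + 0.0785·0.4692] = 22.5828

£22.58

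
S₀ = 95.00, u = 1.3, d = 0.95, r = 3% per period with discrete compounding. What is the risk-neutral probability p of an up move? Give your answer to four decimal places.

Risk-neutral probability p = (1 + 0.03 − 0.95)/(1.3 − 0.95) = 0.0800/0.3500 = 0.2286

p = 0.2286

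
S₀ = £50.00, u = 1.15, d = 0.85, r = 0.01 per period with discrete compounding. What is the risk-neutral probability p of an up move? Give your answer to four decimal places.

p = 0.5333

Risk-neutral probability p = (1 + 0.01 − 0.85)/(1.15 − 0.85) = 0.1600/0.3000 = 0.5333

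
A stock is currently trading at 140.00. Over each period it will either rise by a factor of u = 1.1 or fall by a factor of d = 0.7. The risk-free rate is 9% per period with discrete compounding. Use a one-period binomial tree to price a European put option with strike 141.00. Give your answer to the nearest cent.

0.99

Risk-neutral probability p = (1 + 0.09 − 0.7)/(1.1 − 0.7) = 0.3900/0.4000 = 0.9750
Terminal stock prices: S_u = 154, S_d = 98
Terminal payoffs (K − S): max(-13, 0) = 0, max(43, 0) = 43
Node 0 (S = 140): V_0 = 1/1.09·[0.9750·0.0000 + 0.0250·43.0000] = 0.9862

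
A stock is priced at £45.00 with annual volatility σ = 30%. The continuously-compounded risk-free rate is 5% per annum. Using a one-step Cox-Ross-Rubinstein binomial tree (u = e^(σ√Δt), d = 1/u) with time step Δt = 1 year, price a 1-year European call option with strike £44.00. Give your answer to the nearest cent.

£8.12

CRR parameters: u = e^(σ√Δt) = e^(0.3·√1) = 1.3499, d = 1/u = 0.7408
Per-period rate: rΔt = 0.05·1 = 0.05, so R = e^0.05 = 1.0513
Risk-neutral probability p = (e^0.05 − 0.7408)/(1.3499 − 0.7408) = 0.3105/0.6090 = 0.5097
Terminal stock prices: S_u = 60.74, S_d = 33.34
Terminal payoffs (S − K): max(16.74, 0) = 16.74, max(-10.66, 0) = 0
Node 0 (S = 45): V_0 = e^(−0.05)·[0.5097·16.7436 + 0.4903·0.0000] = 8.1187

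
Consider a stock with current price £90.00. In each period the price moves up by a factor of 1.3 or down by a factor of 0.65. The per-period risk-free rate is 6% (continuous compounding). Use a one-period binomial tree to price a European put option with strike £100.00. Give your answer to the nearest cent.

£14.32

Risk-neutral probability p = (e^0.06 − 0.65)/(1.3 − 0.65) = 0.4118/0.6500 = 0.6336
Terminal stock prices: S_u = 117, S_d = 58.5
Terminal payoffs (K − S): max(-17, 0) = 0, max(41.5, 0) = 41.5
Node 0 (S = 90): V_0 = e^(−0.06)·[0.6336·0.0000 + 0.3664·41.5000] = 14.3203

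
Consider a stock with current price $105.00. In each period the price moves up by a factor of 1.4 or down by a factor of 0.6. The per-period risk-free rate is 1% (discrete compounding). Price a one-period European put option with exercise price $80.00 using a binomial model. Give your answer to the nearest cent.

$8.21

Risk-neutral probability p = (1 + 0.01 − 0.6)/(1.4 − 0.6) = 0.4100/0.8000 = 0.5125
Terminal stock prices: S_u = 147, S_d = 63
Terminal payoffs (K − S): max(-67, 0) = 0, max(17, 0) = 17
Node 0 (S = 105): V_0 = 1/1.01·[0.5125·0.0000 + 0.4875·17.0000] = 8.2054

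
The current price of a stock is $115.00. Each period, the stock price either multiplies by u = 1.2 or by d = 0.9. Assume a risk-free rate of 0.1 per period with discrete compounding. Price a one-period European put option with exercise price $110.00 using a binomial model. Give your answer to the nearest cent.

Risk-neutral probability p = (1 + 0.1 − 0.9)/(1.2 − 0.9) = 0.2000/0.3000 = 0.6667
Terminal stock prices: S_u = 138, S_d = 103.5
Terminal payoffs (K − S): max(-28, 0) = 0, max(6.5, 0) = 6.5
Node 0 (S = 115): V_0 = 1/1.1·[0.6667·0.0000 + 0.3333·6.5000] = 1.9697

$1.97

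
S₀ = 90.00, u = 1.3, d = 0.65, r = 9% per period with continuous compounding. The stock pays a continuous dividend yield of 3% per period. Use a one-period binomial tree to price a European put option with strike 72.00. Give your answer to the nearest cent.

4.52

Per-period risk-free factor R = e^0.09 = 1.0942; dividend-adjusted growth = e^(0.09−0.03) = 1.0618.
Risk-neutral probability p = (1.0618 − 0.65)/(1.3 − 0.65) = 0.4118/0.6500 = 0.6336
Terminal stock prices: S_u = 117, S_d = 58.5
Terminal payoffs (K − S): max(-45, 0) = 0, max(13.5, 0) = 13.5
Node 0 (S = 90): V_0 = e^(−0.09)·[0.6336·0.0000 + 0.3664·13.5000] = 4.5207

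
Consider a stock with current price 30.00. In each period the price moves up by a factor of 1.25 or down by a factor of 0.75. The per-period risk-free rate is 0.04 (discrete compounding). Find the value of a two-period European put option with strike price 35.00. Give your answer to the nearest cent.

6.05

Risk-neutral probability p = (1 + 0.04 − 0.75)/(1.25 − 0.75) = 0.2900/0.5000 = 0.5800
Terminal stock prices: S_uu = 46.88, S_ud = 28.12, S_dd = 16.88
Terminal payoffs (K − S): max(-11.88, 0) = 0, max(6.875, 0) = 6.875, max(18.12, 0) = 18.12
Node u (S = 37.5): V_u = 1/1.04·[0.5800·0.0000 + 0.4200·6.8750] = 2.7764
Node d (S = 22.5): V_d = 1/1.04·[0.5800·6.8750 + 0.4200·18.1250] = 11.1538
Node 0 (S = 30): V_0 = 1/1.04·[0.5800·2.7764 + 0.4200·11.1538] = 6.0528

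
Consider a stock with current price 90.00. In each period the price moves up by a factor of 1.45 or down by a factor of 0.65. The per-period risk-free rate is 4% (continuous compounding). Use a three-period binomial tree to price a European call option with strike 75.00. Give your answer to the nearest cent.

36.20

Risk-neutral probability p = (e^0.04 − 0.65)/(1.45 − 0.65) = 0.3908/0.8000 = 0.4885
Terminal stock prices: S_uuu = 274.4, S_uud = 123, S_udd = 55.14, S_ddd = 24.72
Terminal payoffs (S − K): max(199.4, 0) = 199.4, max(48, 0) = 48, max(-19.86, 0) = 0, max(-50.28, 0) = 0
Node uu (S = 189.2): V_uu = e^(−0.04)·[0.4885·199.3762 + 0.5115·47.9963] = 117.1658
Node ud (S = 84.83): V_ud = e^(−0.04)·[0.4885·47.9963 + 0.5115·0.0000] = 22.5275
Node dd (S = 38.03): V_dd = e^(−0.04)·[0.4885·0.0000 + 0.5115·0.0000] = 0.0000
Node u (S = 130.5): V_u = e^(−0.04)·[0.4885·117.1658 + 0.5115·22.5275] = 66.0635
Node d (S = 58.5): V_d = e^(−0.04)·[0.4885·22.5275 + 0.5115·0.0000] = 10.5735
Node 0 (S = 90): V_0 = e^(−0.04)·[0.4885·66.0635 + 0.5115·10.5735] = 36.2036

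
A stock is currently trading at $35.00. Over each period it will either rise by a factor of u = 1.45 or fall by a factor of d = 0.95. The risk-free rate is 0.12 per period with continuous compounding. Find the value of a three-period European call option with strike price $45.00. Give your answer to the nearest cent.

Risk-neutral probability p = (e^0.12 − 0.95)/(1.45 − 0.95) = 0.1775/0.5000 = 0.3550
Terminal stock prices: S_uuu = 106.7, S_uud = 69.91, S_udd = 45.8, S_ddd = 30.01
Terminal payoffs (S − K): max(61.7, 0) = 61.7, max(24.91, 0) = 24.91, max(0.8019, 0) = 0.8019, max(-14.99, 0) = 0
Node uu (S = 73.59): V_uu = e^(−0.12)·[0.3550·61.7019 + 0.6450·24.9081] = 33.6761
Node ud (S = 48.21): V_ud = e^(−0.12)·[0.3550·24.9081 + 0.6450·0.8019] = 8.3011
Node dd (S = 31.59): V_dd = e^(−0.12)·[0.3550·0.8019 + 0.6450·0.0000] = 0.2525
Node u (S = 50.75): V_u = e^(−0.12)·[0.3550·33.6761 + 0.6450·8.3011] = 15.3517
Node d (S = 33.25): V_d = e^(−0.12)·[0.3550·8.3011 + 0.6450·0.2525] = 2.7580
Node 0 (S = 35): V_0 = e^(−0.12)·[0.3550·15.3517 + 0.6450·2.7580] = 6.4113

$6.41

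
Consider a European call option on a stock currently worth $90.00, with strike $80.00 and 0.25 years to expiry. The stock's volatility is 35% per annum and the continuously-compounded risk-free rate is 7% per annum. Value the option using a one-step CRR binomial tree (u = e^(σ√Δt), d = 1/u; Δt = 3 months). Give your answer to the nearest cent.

$13.55

CRR parameters: u = e^(σ√Δt) = e^(0.35·√0.25) = 1.1912, d = 1/u = 0.8395
Per-period rate: rΔt = 0.07·0.25 = 0.0175, so R = e^0.0175 = 1.0177
Risk-neutral probability p = (e^0.0175 − 0.8395)/(1.1912 − 0.8395) = 0.1782/0.3518 = 0.5065
Terminal stock prices: S_u = 107.2, S_d = 75.55
Terminal payoffs (S − K): max(27.21, 0) = 27.21, max(-4.449, 0) = 0
Node 0 (S = 90): V_0 = e^(−0.0175)·[0.5065·27.2122 + 0.4935·0.0000] = 13.5451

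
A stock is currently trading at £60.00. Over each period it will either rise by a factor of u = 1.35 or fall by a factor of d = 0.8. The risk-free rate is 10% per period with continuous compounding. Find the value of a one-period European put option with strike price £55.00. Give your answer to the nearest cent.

Risk-neutral probability p = (e^0.1 − 0.8)/(1.35 − 0.8) = 0.3052/0.5500 = 0.5549
Terminal stock prices: S_u = 81, S_d = 48
Terminal payoffs (K − S): max(-26, 0) = 0, max(7, 0) = 7
Node 0 (S = 60): V_0 = e^(−0.1)·[0.5549·0.0000 + 0.4451·7.0000] = 2.8195

£2.82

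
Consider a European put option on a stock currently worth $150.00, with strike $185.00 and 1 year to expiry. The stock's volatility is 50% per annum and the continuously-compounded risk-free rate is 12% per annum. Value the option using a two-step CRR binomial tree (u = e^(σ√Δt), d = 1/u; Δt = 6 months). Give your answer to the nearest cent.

$40.32

CRR parameters: u = e^(σ√Δt) = e^(0.5·√0.5) = 1.4241, d = 1/u = 0.7022
Per-period rate: rΔt = 0.12·0.5 = 0.06, so R = e^0.06 = 1.0618
Risk-neutral probability p = (e^0.06 − 0.7022)/(1.4241 − 0.7022) = 0.3596/0.7219 = 0.4982
Terminal stock prices: S_uu = 304.2, S_ud = 150, S_dd = 73.96
Terminal payoffs (K − S): max(-119.2, 0) = 0, max(35, 0) = 35, max(111, 0) = 111
Node u (S = 213.6): V_u = e^(−0.06)·[0.4982·0.0000 + 0.5018·35.0000] = 16.5410
Node d (S = 105.3): V_d = e^(−0.06)·[0.4982·35.0000 + 0.5018·111.0397] = 68.8982
Node 0 (S = 150): V_0 = e^(−0.06)·[0.4982·16.5410 + 0.5018·68.8982] = 40.3218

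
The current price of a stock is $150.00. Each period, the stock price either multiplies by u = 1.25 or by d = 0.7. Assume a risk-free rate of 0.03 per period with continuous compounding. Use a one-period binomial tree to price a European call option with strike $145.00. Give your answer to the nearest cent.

Risk-neutral probability p = (e^0.03 − 0.7)/(1.25 − 0.7) = 0.3305/0.5500 = 0.6008
Terminal stock prices: S_u = 187.5, S_d = 105
Terminal payoffs (S − K): max(42.5, 0) = 42.5, max(-40, 0) = 0
Node 0 (S = 150): V_0 = e^(−0.03)·[0.6008·42.5000 + 0.3992·0.0000] = 24.7804

$24.78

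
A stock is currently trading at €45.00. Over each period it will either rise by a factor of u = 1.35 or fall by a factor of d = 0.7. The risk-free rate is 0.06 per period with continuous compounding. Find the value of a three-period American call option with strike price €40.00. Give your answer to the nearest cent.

Risk-neutral probability p = (e^0.06 − 0.7)/(1.35 − 0.7) = 0.3618/0.6500 = 0.5567
Terminal stock prices: S_uuu = 110.7, S_uud = 57.41, S_udd = 29.77, S_ddd = 15.43
Terminal payoffs (S − K): max(70.72, 0) = 70.72, max(17.41, 0) = 17.41, max(-10.23, 0) = 0, max(-24.57, 0) = 0
Node uu (S = 82.01): continuation = e^(−0.06)·[0.5567·70.7169 + 0.4433·17.4088] = 44.3419; exercise value = 42.0125 ≤ continuation, so V_uu = 44.3419
Node ud (S = 42.53): continuation = e^(−0.06)·[0.5567·17.4088 + 0.4433·0.0000] = 9.1266; exercise value = 2.5250 ≤ continuation, so V_ud = 9.1266
Node dd (S = 22.05): continuation = e^(−0.06)·[0.5567·0.0000 + 0.4433·0.0000] = 0.0000; exercise value = 0.0000 ≤ continuation, so V_dd = 0.0000
Node u (S = 60.75): continuation = e^(−0.06)·[0.5567·44.3419 + 0.4433·9.1266] = 27.0569; exercise value = 20.7500 ≤ continuation, so V_u = 27.0569
Node d (S = 31.5): continuation = e^(−0.06)·[0.5567·9.1266 + 0.4433·0.0000] = 4.7847; exercise value = 0.0000 ≤ continuation, so V_d = 4.7847
Node 0 (S = 45): continuation = e^(−0.06)·[0.5567·27.0569 + 0.4433·4.7847] = 16.1823; exercise value = 5.0000 ≤ continuation, so V_0 = 16.1823

€16.18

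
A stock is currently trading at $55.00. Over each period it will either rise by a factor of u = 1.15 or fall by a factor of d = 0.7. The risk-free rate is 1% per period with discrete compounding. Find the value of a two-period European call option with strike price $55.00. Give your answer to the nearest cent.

Risk-neutral probability p = (1 + 0.01 − 0.7)/(1.15 − 0.7) = 0.3100/0.4500 = 0.6889
Terminal stock prices: S_uu = 72.74, S_ud = 44.27, S_dd = 26.95
Terminal payoffs (S − K): max(17.74, 0) = 17.74, max(-10.73, 0) = 0, max(-28.05, 0) = 0
Node u (S = 63.25): V_u = 1/1.01·[0.6889·17.7375 + 0.3111·0.0000] = 12.0982
Node d (S = 38.5): V_d = 1/1.01·[0.6889·0.0000 + 0.3111·0.0000] = 0.0000
Node 0 (S = 55): V_0 = 1/1.01·[0.6889·12.0982 + 0.3111·0.0000] = 8.2518

$8.25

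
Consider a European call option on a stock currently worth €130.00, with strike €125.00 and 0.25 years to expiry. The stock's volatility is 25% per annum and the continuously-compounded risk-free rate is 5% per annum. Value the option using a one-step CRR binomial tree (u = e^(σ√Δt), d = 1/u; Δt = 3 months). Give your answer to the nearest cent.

CRR parameters: u = e^(σ√Δt) = e^(0.25·√0.25) = 1.1331, d = 1/u = 0.8825
Per-period rate: rΔt = 0.05·0.25 = 0.0125, so R = e^0.0125 = 1.0126
Risk-neutral probability p = (e^0.0125 − 0.8825)/(1.1331 − 0.8825) = 0.1301/0.2507 = 0.5190
Terminal stock prices: S_u = 147.3, S_d = 114.7
Terminal payoffs (S − K): max(22.31, 0) = 22.31, max(-10.28, 0) = 0
Node 0 (S = 130): V_0 = e^(−0.0125)·[0.5190·22.3093 + 0.4810·0.0000] = 11.4341

€11.43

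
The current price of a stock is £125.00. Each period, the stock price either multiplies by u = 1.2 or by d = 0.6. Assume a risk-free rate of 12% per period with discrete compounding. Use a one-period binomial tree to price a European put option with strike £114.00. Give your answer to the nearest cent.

Risk-neutral probability p = (1 + 0.12 − 0.6)/(1.2 − 0.6) = 0.5200/0.6000 = 0.8667
Terminal stock prices: S_u = 150, S_d = 75
Terminal payoffs (K − S): max(-36, 0) = 0, max(39, 0) = 39
Node 0 (S = 125): V_0 = 1/1.12·[0.8667·0.0000 + 0.1333·39.0000] = 4.6429

£4.64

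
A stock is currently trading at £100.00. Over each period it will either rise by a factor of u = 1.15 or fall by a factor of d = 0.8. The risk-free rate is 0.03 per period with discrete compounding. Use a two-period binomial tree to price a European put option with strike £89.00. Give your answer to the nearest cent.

Risk-neutral probability p = (1 + 0.03 − 0.8)/(1.15 − 0.8) = 0.2300/0.3500 = 0.6571
Terminal stock prices: S_uu = 132.2, S_ud = 92, S_dd = 64
Terminal payoffs (K − S): max(-43.25, 0) = 0, max(-3, 0) = 0, max(25, 0) = 25
Node u (S = 115): V_u = 1/1.03·[0.6571·0.0000 + 0.3429·0.0000] = 0.0000
Node d (S = 80): V_d = 1/1.03·[0.6571·0.0000 + 0.3429·25.0000] = 8.3218
Node 0 (S = 100): V_0 = 1/1.03·[0.6571·0.0000 + 0.3429·8.3218] = 2.7701

£2.77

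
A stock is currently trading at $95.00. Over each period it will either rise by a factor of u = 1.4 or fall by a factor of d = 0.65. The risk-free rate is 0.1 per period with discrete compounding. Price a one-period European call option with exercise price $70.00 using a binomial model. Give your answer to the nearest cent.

Risk-neutral probability p = (1 + 0.1 − 0.65)/(1.4 − 0.65) = 0.4500/0.7500 = 0.6000
Terminal stock prices: S_u = 133, S_d = 61.75
Terminal payoffs (S − K): max(63, 0) = 63, max(-8.25, 0) = 0
Node 0 (S = 95): V_0 = 1/1.1·[0.6000·63.0000 + 0.4000·0.0000] = 34.3636

$34.36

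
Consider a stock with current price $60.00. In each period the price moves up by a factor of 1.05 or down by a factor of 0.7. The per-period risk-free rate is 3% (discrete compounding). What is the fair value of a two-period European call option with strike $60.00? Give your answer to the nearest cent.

Risk-neutral probability p = (1 + 0.03 − 0.7)/(1.05 − 0.7) = 0.3300/0.3500 = 0.9429
Terminal stock prices: S_uu = 66.15, S_ud = 44.1, S_dd = 29.4
Terminal payoffs (S − K): max(6.15, 0) = 6.15, max(-15.9, 0) = 0, max(-30.6, 0) = 0
Node u (S = 63): V_u = 1/1.03·[0.9429·6.1500 + 0.0571·0.0000] = 5.6297
Node d (S = 42): V_d = 1/1.03·[0.9429·0.0000 + 0.0571·0.0000] = 0.0000
Node 0 (S = 60): V_0 = 1/1.03·[0.9429·5.6297 + 0.0571·0.0000] = 5.1534

$5.15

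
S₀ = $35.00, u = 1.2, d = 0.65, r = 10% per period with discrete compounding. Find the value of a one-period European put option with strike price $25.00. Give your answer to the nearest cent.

$0.37

Risk-neutral probability p = (1 + 0.1 − 0.65)/(1.2 − 0.65) = 0.4500/0.5500 = 0.8182
Terminal stock prices: S_u = 42, S_d = 22.75
Terminal payoffs (K − S): max(-17, 0) = 0, max(2.25, 0) = 2.25
Node 0 (S = 35): V_0 = 1/1.1·[0.8182·0.0000 + 0.1818·2.2500] = 0.3719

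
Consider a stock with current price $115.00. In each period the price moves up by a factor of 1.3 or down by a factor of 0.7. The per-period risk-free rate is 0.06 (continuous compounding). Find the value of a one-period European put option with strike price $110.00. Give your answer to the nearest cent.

$11.03

Risk-neutral probability p = (e^0.06 − 0.7)/(1.3 − 0.7) = 0.3618/0.6000 = 0.6031
Terminal stock prices: S_u = 149.5, S_d = 80.5
Terminal payoffs (K − S): max(-39.5, 0) = 0, max(29.5, 0) = 29.5
Node 0 (S = 115): V_0 = e^(−0.06)·[0.6031·0.0000 + 0.3969·29.5000] = 11.0278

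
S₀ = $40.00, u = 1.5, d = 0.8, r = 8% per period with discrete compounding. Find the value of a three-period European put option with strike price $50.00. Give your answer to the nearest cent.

Risk-neutral probability p = (1 + 0.08 − 0.8)/(1.5 − 0.8) = 0.2800/0.7000 = 0.4000
Terminal stock prices: S_uuu = 135, S_uud = 72, S_udd = 38.4, S_ddd = 20.48
Terminal payoffs (K − S): max(-85, 0) = 0, max(-22, 0) = 0, max(11.6, 0) = 11.6, max(29.52, 0) = 29.52
Node uu (S = 90): V_uu = 1/1.08·[0.4000·0.0000 + 0.6000·0.0000] = 0.0000
Node ud (S = 48): V_ud = 1/1.08·[0.4000·0.0000 + 0.6000·11.6000] = 6.4444
Node dd (S = 25.6): V_dd = 1/1.08·[0.4000·11.6000 + 0.6000·29.5200] = 20.6963
Node u (S = 60): V_u = 1/1.08·[0.4000·0.0000 + 0.6000·6.4444] = 3.5802
Node d (S = 32): V_d = 1/1.08·[0.4000·6.4444 + 0.6000·20.6963] = 13.8848
Node 0 (S = 40): V_0 = 1/1.08·[0.4000·3.5802 + 0.6000·13.8848] = 9.0398

$9.04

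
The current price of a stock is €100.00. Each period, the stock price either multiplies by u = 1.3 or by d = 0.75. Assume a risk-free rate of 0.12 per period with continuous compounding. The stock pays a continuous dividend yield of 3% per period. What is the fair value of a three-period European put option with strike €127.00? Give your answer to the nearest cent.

€13.06

Per-period risk-free factor R = e^0.12 = 1.1275; dividend-adjusted growth = e^(0.12−0.03) = 1.0942.
Risk-neutral probability p = (1.0942 − 0.75)/(1.3 − 0.75) = 0.3442/0.5500 = 0.6258
Terminal stock prices: S_uuu = 219.7, S_uud = 126.8, S_udd = 73.12, S_ddd = 42.19
Terminal payoffs (K − S): max(-92.7, 0) = 0, max(0.25, 0) = 0.25, max(53.88, 0) = 53.88, max(84.81, 0) = 84.81
Node uu (S = 169): V_uu = e^(−0.12)·[0.6258·0.0000 + 0.3742·0.2500] = 0.0830
Node ud (S = 97.5): V_ud = e^(−0.12)·[0.6258·0.2500 + 0.3742·53.8750] = 18.0205
Node dd (S = 56.25): V_dd = e^(−0.12)·[0.6258·53.8750 + 0.3742·84.8125] = 58.0513
Node u (S = 130): V_u = e^(−0.12)·[0.6258·0.0830 + 0.3742·18.0205] = 6.0272
Node d (S = 75): V_d = e^(−0.12)·[0.6258·18.0205 + 0.3742·58.0513] = 29.2694
Node 0 (S = 100): V_0 = e^(−0.12)·[0.6258·6.0272 + 0.3742·29.2694] = 13.0600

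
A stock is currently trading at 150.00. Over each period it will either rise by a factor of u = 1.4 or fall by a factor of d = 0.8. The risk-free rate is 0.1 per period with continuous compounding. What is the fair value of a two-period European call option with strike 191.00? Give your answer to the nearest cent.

Risk-neutral probability p = (e^0.1 − 0.8)/(1.4 − 0.8) = 0.3052/0.6000 = 0.5086
Terminal stock prices: S_uu = 294, S_ud = 168, S_dd = 96
Terminal payoffs (S − K): max(103, 0) = 103, max(-23, 0) = 0, max(-95, 0) = 0
Node u (S = 210): V_u = e^(−0.1)·[0.5086·103.0000 + 0.4914·0.0000] = 47.4023
Node d (S = 120): V_d = e^(−0.1)·[0.5086·0.0000 + 0.4914·0.0000] = 0.0000
Node 0 (S = 150): V_0 = e^(−0.1)·[0.5086·47.4023 + 0.4914·0.0000] = 21.8153

21.82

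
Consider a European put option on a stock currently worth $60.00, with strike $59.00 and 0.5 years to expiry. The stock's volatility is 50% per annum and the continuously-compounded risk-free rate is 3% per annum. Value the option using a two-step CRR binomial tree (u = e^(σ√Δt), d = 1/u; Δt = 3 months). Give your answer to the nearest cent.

$6.67

CRR parameters: u = e^(σ√Δt) = e^(0.5·√0.25) = 1.2840, d = 1/u = 0.7788
Per-period rate: rΔt = 0.03·0.25 = 0.0075, so R = e^0.0075 = 1.0075
Risk-neutral probability p = (e^0.0075 − 0.7788)/(1.2840 − 0.7788) = 0.2287/0.5052 = 0.4527
Terminal stock prices: S_uu = 98.92, S_ud = 60, S_dd = 36.39
Terminal payoffs (K − S): max(-39.92, 0) = 0, max(-1, 0) = 0, max(22.61, 0) = 22.61
Node u (S = 77.04): V_u = e^(−0.0075)·[0.4527·0.0000 + 0.5473·0.0000] = 0.0000
Node d (S = 46.73): V_d = e^(−0.0075)·[0.4527·0.0000 + 0.5473·22.6082] = 12.2804
Node 0 (S = 60): V_0 = e^(−0.0075)·[0.4527·0.0000 + 0.5473·12.2804] = 6.6706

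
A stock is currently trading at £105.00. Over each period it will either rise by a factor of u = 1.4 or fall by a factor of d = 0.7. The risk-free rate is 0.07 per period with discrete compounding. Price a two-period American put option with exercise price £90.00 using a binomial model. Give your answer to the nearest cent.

£7.48

Risk-neutral probability p = (1 + 0.07 − 0.7)/(1.4 − 0.7) = 0.3700/0.7000 = 0.5286
Terminal stock prices: S_uu = 205.8, S_ud = 102.9, S_dd = 51.45
Terminal payoffs (K − S): max(-115.8, 0) = 0, max(-12.9, 0) = 0, max(38.55, 0) = 38.55
Node u (S = 147): continuation = 1/1.07·[0.5286·0.0000 + 0.4714·0.0000] = 0.0000; exercise value = 0.0000 ≤ continuation, so V_u = 0.0000
Node d (S = 73.5): continuation = 1/1.07·[0.5286·0.0000 + 0.4714·38.5500] = 16.9846; exercise value = 16.5000 ≤ continuation, so V_d = 16.9846
Node 0 (S = 105): continuation = 1/1.07·[0.5286·0.0000 + 0.4714·16.9846] = 7.4832; exercise value = 0.0000 ≤ continuation, so V_0 = 7.4832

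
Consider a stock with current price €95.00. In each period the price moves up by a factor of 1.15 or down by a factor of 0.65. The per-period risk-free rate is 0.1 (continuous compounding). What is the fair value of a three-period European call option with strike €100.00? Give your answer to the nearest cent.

€24.86

Risk-neutral probability p = (e^0.1 − 0.65)/(1.15 − 0.65) = 0.4552/0.5000 = 0.9103
Terminal stock prices: S_uuu = 144.5, S_uud = 81.66, S_udd = 46.16, S_ddd = 26.09
Terminal payoffs (S − K): max(44.48, 0) = 44.48, max(-18.34, 0) = 0, max(-53.84, 0) = 0, max(-73.91, 0) = 0
Node uu (S = 125.6): V_uu = e^(−0.1)·[0.9103·44.4831 + 0.0897·0.0000] = 36.6413
Node ud (S = 71.01): V_ud = e^(−0.1)·[0.9103·0.0000 + 0.0897·0.0000] = 0.0000
Node dd (S = 40.14): V_dd = e^(−0.1)·[0.9103·0.0000 + 0.0897·0.0000] = 0.0000
Node u (S = 109.2): V_u = e^(−0.1)·[0.9103·36.6413 + 0.0897·0.0000] = 30.1818
Node d (S = 61.75): V_d = e^(−0.1)·[0.9103·0.0000 + 0.0897·0.0000] = 0.0000
Node 0 (S = 95): V_0 = e^(−0.1)·[0.9103·30.1818 + 0.0897·0.0000] = 24.8611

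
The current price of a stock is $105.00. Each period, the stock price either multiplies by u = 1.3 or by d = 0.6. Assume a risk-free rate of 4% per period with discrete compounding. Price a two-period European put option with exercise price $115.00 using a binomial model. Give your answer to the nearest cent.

$24.14

Risk-neutral probability p = (1 + 0.04 − 0.6)/(1.3 − 0.6) = 0.4400/0.7000 = 0.6286
Terminal stock prices: S_uu = 177.5, S_ud = 81.9, S_dd = 37.8
Terminal payoffs (K − S): max(-62.45, 0) = 0, max(33.1, 0) = 33.1, max(77.2, 0) = 77.2
Node u (S = 136.5): V_u = 1/1.04·[0.6286·0.0000 + 0.3714·33.1000] = 11.8214
Node d (S = 63): V_d = 1/1.04·[0.6286·33.1000 + 0.3714·77.2000] = 47.5769
Node 0 (S = 105): V_0 = 1/1.04·[0.6286·11.8214 + 0.3714·47.5769] = 24.1366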